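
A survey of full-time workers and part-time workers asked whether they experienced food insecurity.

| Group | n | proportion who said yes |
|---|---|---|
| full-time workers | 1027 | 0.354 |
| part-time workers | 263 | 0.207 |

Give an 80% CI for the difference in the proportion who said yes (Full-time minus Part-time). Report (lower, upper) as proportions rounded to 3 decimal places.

(0.110, 0.184)

The two standard errors are √(0.3540×0.6460/1027) = 0.01492 and √(0.2070×0.7930/263) = 0.02498.
Because the samples are independent, SE_diff = √(0.01492² + 0.02498²) = 0.02910.
Using z* = 1.282 for 80%, ME = 1.282 × 0.02910 = 0.03731.
p̂₁ − p̂₂ = 0.1470; interval 0.1470 ± 0.03731 gives (0.110, 0.184).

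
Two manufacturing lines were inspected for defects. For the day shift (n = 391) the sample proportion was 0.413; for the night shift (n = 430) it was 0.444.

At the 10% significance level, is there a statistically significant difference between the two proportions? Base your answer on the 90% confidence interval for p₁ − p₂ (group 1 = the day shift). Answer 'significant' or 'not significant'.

not significant

The two standard errors are √(0.4130×0.5870/391) = 0.02490 and √(0.4440×0.5560/430) = 0.02396.
Because the samples are independent, SE_diff = √(0.02490² + 0.02396²) = 0.03456.
Using z* = 1.645 for 90%, ME = 1.645 × 0.03456 = 0.05685.
p̂₁ − p̂₂ = -0.0310; interval -0.0310 ± 0.05685 gives (-0.08785, 0.02585).
The interval (-0.08785, 0.02585) contains 0, so the difference is not significant.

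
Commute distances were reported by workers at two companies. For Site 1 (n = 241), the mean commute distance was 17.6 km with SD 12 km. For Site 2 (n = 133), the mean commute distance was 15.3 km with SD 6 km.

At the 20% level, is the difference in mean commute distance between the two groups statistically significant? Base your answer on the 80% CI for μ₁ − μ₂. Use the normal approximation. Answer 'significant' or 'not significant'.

significant

Standard errors of each mean: 12/√241 = 0.7730 and 6/√133 = 0.5203.
SE(x̄₁ − x̄₂) = √(0.7730² + 0.5203²) = 0.9318 for independent samples with unequal variances.
With z* = 1.282, the margin is 1.282 × 0.9318 = 1.1946.
x̄₁ − x̄₂ = 17.6 − 15.3 = 2.3000; the interval is 2.3000 ± 1.1946 = (1.1054, 3.4946).
The interval (1.1054, 3.4946) does not contain 0, so the difference is significant.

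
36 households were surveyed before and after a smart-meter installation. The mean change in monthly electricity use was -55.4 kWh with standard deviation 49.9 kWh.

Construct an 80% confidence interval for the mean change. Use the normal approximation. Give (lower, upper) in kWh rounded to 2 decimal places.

(-66.06, -44.74)

Paired design: SE = s_d/√n = 49.9/√36 = 8.3167.
z* = 1.282; margin of error = 1.282 × 8.3167 = 10.6620.
-55.4 ± 10.6620 → (-66.06, -44.74).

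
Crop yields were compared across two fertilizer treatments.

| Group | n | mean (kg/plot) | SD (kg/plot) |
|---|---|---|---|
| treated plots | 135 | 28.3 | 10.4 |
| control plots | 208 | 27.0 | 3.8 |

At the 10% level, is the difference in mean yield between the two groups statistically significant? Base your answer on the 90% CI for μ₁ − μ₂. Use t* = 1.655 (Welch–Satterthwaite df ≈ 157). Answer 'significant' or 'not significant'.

Per-group SEs: s₁/√n₁ = 10.4/√135 = 0.8951, s₂/√n₂ = 3.8/√208 = 0.2635.
Unpooled SE of the difference: √(0.80120401 + 0.06943225) = 0.9331.
Margin of error = t* · SE = 1.655 × 0.9331 = 1.5443.
x̄₁ − x̄₂ = 28.3 − 27.0 = 1.3000.
CI: 1.3000 ± 1.5443 = (-0.2443, 2.8443).
The interval (-0.2443, 2.8443) contains 0, so the difference is not significant.

not significant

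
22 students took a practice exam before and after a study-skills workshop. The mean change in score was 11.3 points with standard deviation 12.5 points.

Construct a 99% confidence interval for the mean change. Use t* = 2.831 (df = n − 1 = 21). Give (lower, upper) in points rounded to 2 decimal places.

(3.76, 18.84)

Paired design: SE = s_d/√n = 12.5/√22 = 2.6650.
t* = 2.831; margin of error = 2.831 × 2.6650 = 7.5446.
11.3 ± 7.5446 → (3.76, 18.84).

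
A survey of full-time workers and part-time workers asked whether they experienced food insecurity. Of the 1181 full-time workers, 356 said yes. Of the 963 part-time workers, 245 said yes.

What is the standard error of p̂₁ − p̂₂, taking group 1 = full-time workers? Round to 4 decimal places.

0.0194

p̂₁ = 356/1181 = 0.3014 and p̂₂ = 245/963 = 0.2544.
SE₁ = √(p̂₁(1−p̂₁)/n₁) = √(0.3014·0.6986/1181) = 0.01335; SE₂ = √(0.2544·0.7456/963) = 0.01403.
Independent samples: SE of the difference = √(SE₁² + SE₂²) = √(0.0001782225 + 0.0001968409) = 0.01937.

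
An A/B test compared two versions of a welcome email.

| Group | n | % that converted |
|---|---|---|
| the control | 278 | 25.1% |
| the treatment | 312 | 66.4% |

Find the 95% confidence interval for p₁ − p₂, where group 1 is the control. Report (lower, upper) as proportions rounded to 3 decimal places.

(-0.486, -0.340)

SE₁ = √(p̂₁(1−p̂₁)/n₁) = √(0.2510·0.7490/278) = 0.02600; SE₂ = √(0.6640·0.3360/312) = 0.02674.
Independent samples: SE of the difference = √(SE₁² + SE₂²) = √(0.000676 + 0.0007150276) = 0.03730.
z* for 95% confidence is 1.960, so the margin of error is 1.960 × 0.03730 = 0.07311.
Point estimate p̂₁ − p̂₂ = 0.2510 − 0.6640 = -0.4130.
-0.4130 ± 0.07311 → (-0.486, -0.340).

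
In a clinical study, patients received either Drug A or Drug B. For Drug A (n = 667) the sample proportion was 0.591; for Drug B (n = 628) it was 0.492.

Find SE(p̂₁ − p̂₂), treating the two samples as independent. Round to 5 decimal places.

0.02758

SE₁ = √(p̂₁(1−p̂₁)/n₁) = √(0.5910·0.4090/667) = 0.01904; SE₂ = √(0.4920·0.5080/628) = 0.01995.
Independent samples: SE of the difference = √(SE₁² + SE₂²) = √(0.0003625216 + 0.0003980025) = 0.02758.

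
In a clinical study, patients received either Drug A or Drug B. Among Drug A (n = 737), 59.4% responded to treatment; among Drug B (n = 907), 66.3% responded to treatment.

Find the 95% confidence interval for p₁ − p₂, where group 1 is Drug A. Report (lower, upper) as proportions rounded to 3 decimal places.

The two standard errors are √(0.5940×0.4060/737) = 0.01809 and √(0.6630×0.3370/907) = 0.01570.
Because the samples are independent, SE_diff = √(0.01809² + 0.01570²) = 0.02395.
Using z* = 1.960 for 95%, ME = 1.960 × 0.02395 = 0.04694.
p̂₁ − p̂₂ = -0.0690; interval -0.0690 ± 0.04694 gives (-0.116, -0.022).

(-0.116, -0.022)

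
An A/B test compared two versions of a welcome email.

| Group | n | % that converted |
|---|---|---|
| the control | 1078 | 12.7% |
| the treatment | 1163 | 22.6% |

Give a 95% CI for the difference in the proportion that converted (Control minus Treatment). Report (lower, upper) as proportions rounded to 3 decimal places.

(-0.130, -0.068)

Each SE is √(p̂(1−p̂)/n): √(0.1270·0.8730/1078) = 0.01014 and √(0.2260·0.7740/1163) = 0.01226.
SE(p̂₁ − p̂₂) = √(SE₁² + SE₂²) = √(0.0001028196 + 0.0001503076) = 0.01591, since the two samples are independent.
At 95% confidence z* = 1.960; margin = 1.960 × 0.01591 = 0.03118.
The difference is 0.1270 − 0.2260 = -0.0990, so the interval is -0.0990 ± 0.03118 = (-0.130, -0.068).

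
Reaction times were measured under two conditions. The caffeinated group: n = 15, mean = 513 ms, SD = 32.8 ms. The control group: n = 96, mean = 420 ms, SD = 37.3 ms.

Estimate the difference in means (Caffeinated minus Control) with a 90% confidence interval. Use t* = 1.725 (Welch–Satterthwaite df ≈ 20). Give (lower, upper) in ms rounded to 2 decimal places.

(76.98, 109.02)

Per-group SEs: s₁/√n₁ = 32.8/√15 = 8.4689, s₂/√n₂ = 37.3/√96 = 3.8069.
Unpooled SE of the difference: √(71.72226721 + 14.49248761) = 9.2852.
Margin of error = t* · SE = 1.725 × 9.2852 = 16.0170.
x̄₁ − x̄₂ = 513 − 420 = 93.0000.
CI: 93.0000 ± 16.0170 = (76.98, 109.02).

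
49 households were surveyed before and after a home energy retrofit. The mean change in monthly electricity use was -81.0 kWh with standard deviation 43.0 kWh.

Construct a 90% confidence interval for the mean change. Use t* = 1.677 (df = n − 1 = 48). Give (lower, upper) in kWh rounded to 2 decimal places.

(-91.30, -70.70)

This is a matched-pairs design, so SE = s_d/√n = 43.0/√49 = 6.1429.
Margin = 1.677 × 6.1429 = 10.3016; the interval is -81.0 ± 10.3016 = (-91.30, -70.70).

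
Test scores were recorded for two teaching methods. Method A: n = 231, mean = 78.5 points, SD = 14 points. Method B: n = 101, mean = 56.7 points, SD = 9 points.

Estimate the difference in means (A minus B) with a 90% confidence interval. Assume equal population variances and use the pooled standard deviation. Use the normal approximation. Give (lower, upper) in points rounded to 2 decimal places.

Pooled variance s_p² = [230·14² + 100·9²] / (231+101−2) = 161.1515, so s_p = 12.6945.
SE_diff = s_p·√(1/n₁ + 1/n₂) = 12.6945·√(1/231 + 1/101) = 1.5143.
z* = 1.645; margin = 1.645 × 1.5143 = 2.4910.
Difference = 78.5 − 56.7 = 21.8000.
21.8000 ± 2.4910 → (19.31, 24.29).

(19.31, 24.29)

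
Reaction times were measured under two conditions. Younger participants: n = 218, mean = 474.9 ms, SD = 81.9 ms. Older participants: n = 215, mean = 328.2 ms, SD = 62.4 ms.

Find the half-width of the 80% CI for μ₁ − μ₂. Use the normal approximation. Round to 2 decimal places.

Standard errors of each mean: 81.9/√218 = 5.5470 and 62.4/√215 = 4.2556.
SE(x̄₁ − x̄₂) = √(5.5470² + 4.2556²) = 6.9914 for independent samples with unequal variances.
With z* = 1.282, the margin is 1.282 × 6.9914 = 8.9630.

8.96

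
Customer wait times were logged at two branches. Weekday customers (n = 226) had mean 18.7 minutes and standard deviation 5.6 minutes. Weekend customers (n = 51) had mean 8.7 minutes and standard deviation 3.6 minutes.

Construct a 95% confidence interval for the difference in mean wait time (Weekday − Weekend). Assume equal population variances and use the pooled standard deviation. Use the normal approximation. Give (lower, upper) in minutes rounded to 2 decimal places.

s_p = √[((n₁−1)s₁² + (n₂−1)s₂²)/(n₁+n₂−2)] = √[(225·5.6² + 50·3.6²)/275] = 5.2929.
SE = 5.2929·√(1/226 + 1/51) = 0.8205.
With z* = 1.960, margin = 1.960 × 0.8205 = 1.6082.
x̄₁ − x̄₂ = 18.7 − 8.7 = 10.0000; interval 10.0000 ± 1.6082 = (8.39, 11.61).

(8.39, 11.61)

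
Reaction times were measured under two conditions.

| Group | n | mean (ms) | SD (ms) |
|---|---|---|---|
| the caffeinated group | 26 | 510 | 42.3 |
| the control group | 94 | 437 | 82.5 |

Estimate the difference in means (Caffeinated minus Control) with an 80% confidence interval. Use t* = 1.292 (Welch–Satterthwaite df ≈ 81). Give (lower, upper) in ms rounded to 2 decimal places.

(57.65, 88.35)

SE₁ = s₁/√n₁ = 42.3/√26 = 8.2957; SE₂ = 82.5/√94 = 8.5092.
Independent samples, unequal variances: SE_diff = √(SE₁² + SE₂²) = √(68.81863849 + 72.40648464) = 11.8838.
t* = 1.292, so margin of error = 1.292 × 11.8838 = 15.3539.
Difference in means = 510 − 437 = 73.0000.
73.0000 ± 15.3539 → (57.65, 88.35).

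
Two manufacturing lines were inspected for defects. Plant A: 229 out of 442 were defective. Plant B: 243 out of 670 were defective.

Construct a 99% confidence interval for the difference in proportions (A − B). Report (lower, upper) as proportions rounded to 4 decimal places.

Sample proportions: 229/442 = 0.5181, 243/670 = 0.3627.
Each SE is √(p̂(1−p̂)/n): √(0.5181·0.4819/442) = 0.02377 and √(0.3627·0.6373/670) = 0.01857.
SE(p̂₁ − p̂₂) = √(SE₁² + SE₂²) = √(0.0005650129 + 0.0003448449) = 0.03016, since the two samples are independent.
At 99% confidence z* = 2.576; margin = 2.576 × 0.03016 = 0.07769.
The difference is 0.5181 − 0.3627 = 0.1554, so the interval is 0.1554 ± 0.07769 = (0.0777, 0.2331).

(0.0777, 0.2331)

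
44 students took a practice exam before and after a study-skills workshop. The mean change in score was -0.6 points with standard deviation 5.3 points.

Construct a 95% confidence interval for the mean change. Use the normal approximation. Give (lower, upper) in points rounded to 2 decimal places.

This is a matched-pairs design, so SE = s_d/√n = 5.3/√44 = 0.7990.
Margin = 1.960 × 0.7990 = 1.5660; the interval is -0.6 ± 1.5660 = (-2.17, 0.97).

(-2.17, 0.97)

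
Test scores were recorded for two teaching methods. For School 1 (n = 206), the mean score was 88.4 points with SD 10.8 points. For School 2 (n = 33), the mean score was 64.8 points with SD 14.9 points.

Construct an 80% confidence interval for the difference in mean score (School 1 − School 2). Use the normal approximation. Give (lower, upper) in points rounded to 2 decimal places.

SE₁ = s₁/√n₁ = 10.8/√206 = 0.7525; SE₂ = 14.9/√33 = 2.5938.
Independent samples, unequal variances: SE_diff = √(SE₁² + SE₂²) = √(0.56625625 + 6.72779844) = 2.7008.
z* = 1.282, so margin of error = 1.282 × 2.7008 = 3.4624.
Difference in means = 88.4 − 64.8 = 23.6000.
23.6000 ± 3.4624 → (20.14, 27.06).

(20.14, 27.06)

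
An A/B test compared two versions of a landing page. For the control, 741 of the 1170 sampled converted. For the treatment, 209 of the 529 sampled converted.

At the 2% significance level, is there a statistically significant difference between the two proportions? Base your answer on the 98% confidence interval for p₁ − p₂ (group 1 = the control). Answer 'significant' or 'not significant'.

p̂₁ = 741/1170 = 0.6333 and p̂₂ = 209/529 = 0.3951.
SE₁ = √(p̂₁(1−p̂₁)/n₁) = √(0.6333·0.3667/1170) = 0.01409; SE₂ = √(0.3951·0.6049/529) = 0.02126.
Independent samples: SE of the difference = √(SE₁² + SE₂²) = √(0.0001985281 + 0.0004519876) = 0.02551.
z* for 98% confidence is 2.326, so the margin of error is 2.326 × 0.02551 = 0.05934.
Point estimate p̂₁ − p̂₂ = 0.6333 − 0.3951 = 0.2382.
0.2382 ± 0.05934 → (0.17886, 0.29754).
The interval (0.17886, 0.29754) does not contain 0, so the difference is significant.

significant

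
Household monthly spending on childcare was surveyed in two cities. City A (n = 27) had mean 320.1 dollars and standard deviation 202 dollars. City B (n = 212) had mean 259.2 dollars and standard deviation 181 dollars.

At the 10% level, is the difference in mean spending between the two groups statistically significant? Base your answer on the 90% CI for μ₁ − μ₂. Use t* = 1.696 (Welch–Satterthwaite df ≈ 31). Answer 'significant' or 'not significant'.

Per-group SEs: s₁/√n₁ = 202/√27 = 38.8749, s₂/√n₂ = 181/√212 = 12.4311.
Unpooled SE of the difference: √(1511.25785001 + 154.53224721) = 40.8141.
Margin of error = t* · SE = 1.696 × 40.8141 = 69.2207.
x̄₁ − x̄₂ = 320.1 − 259.2 = 60.9000.
CI: 60.9000 ± 69.2207 = (-8.3207, 130.1207).
The interval (-8.3207, 130.1207) contains 0, so the difference is not significant.

not significant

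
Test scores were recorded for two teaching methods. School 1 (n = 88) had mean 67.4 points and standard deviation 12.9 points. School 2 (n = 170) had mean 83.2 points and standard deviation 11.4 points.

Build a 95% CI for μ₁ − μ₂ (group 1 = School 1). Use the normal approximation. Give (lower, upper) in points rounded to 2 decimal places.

Standard errors of each mean: 12.9/√88 = 1.3751 and 11.4/√170 = 0.8743.
SE(x̄₁ − x̄₂) = √(1.3751² + 0.8743²) = 1.6295 for independent samples with unequal variances.
With z* = 1.960, the margin is 1.960 × 1.6295 = 3.1938.
x̄₁ − x̄₂ = 67.4 − 83.2 = -15.8000; the interval is -15.8000 ± 3.1938 = (-18.99, -12.61).

(-18.99, -12.61)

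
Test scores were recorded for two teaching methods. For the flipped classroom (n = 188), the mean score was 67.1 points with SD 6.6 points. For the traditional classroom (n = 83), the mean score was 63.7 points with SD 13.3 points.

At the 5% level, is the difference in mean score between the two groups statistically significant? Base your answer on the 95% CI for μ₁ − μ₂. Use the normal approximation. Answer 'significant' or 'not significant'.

Per-group SEs: s₁/√n₁ = 6.6/√188 = 0.4814, s₂/√n₂ = 13.3/√83 = 1.4599.
Unpooled SE of the difference: √(0.23174596 + 2.13130801) = 1.5372.
Margin of error = z* · SE = 1.960 × 1.5372 = 3.0129.
x̄₁ − x̄₂ = 67.1 − 63.7 = 3.4000.
CI: 3.4000 ± 3.0129 = (0.3871, 6.4129).
The interval (0.3871, 6.4129) does not contain 0, so the difference is significant.

significant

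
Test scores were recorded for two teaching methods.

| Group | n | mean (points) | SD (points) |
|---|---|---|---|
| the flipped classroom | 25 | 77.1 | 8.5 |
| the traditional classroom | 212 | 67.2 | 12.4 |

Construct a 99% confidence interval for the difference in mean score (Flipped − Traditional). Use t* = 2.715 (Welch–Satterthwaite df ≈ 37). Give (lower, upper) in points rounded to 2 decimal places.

(4.74, 15.06)

Per-group SEs: s₁/√n₁ = 8.5/√25 = 1.7000, s₂/√n₂ = 12.4/√212 = 0.8516.
Unpooled SE of the difference: √(2.89 + 0.72522256) = 1.9014.
Margin of error = t* · SE = 2.715 × 1.9014 = 5.1623.
x̄₁ − x̄₂ = 77.1 − 67.2 = 9.9000.
CI: 9.9000 ± 5.1623 = (4.74, 15.06).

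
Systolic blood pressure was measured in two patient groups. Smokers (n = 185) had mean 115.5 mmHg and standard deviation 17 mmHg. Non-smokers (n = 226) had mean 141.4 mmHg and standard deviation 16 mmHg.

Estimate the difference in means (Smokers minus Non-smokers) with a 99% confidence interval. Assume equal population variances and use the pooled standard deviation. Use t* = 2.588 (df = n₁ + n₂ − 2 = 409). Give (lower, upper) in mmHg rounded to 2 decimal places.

Pooled variance s_p² = [184·17² + 225·16²] / (185+226−2) = 270.8460, so s_p = 16.4574.
SE_diff = s_p·√(1/n₁ + 1/n₂) = 16.4574·√(1/185 + 1/226) = 1.6317.
t* = 2.588; margin = 2.588 × 1.6317 = 4.2228.
Difference = 115.5 − 141.4 = -25.9000.
-25.9000 ± 4.2228 → (-30.12, -21.68).

(-30.12, -21.68)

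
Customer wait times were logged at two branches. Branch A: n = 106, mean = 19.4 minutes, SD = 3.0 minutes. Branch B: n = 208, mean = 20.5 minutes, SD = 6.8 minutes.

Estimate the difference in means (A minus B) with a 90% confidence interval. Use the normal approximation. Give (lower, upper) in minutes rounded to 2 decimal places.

(-2.01, -0.19)

Standard errors of each mean: 3.0/√106 = 0.2914 and 6.8/√208 = 0.4715.
SE(x̄₁ − x̄₂) = √(0.2914² + 0.4715²) = 0.5543 for independent samples with unequal variances.
With z* = 1.645, the margin is 1.645 × 0.5543 = 0.9118.
x̄₁ − x̄₂ = 19.4 − 20.5 = -1.1000; the interval is -1.1000 ± 0.9118 = (-2.01, -0.19).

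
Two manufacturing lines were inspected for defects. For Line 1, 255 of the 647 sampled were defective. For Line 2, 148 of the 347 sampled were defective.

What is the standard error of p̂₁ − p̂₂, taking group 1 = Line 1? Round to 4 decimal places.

0.0328

Sample proportions: 255/647 = 0.3941, 148/347 = 0.4265.
Each SE is √(p̂(1−p̂)/n): √(0.3941·0.6059/647) = 0.01921 and √(0.4265·0.5735/347) = 0.02655.
SE(p̂₁ − p̂₂) = √(SE₁² + SE₂²) = √(0.0003690241 + 0.0007049025) = 0.03277, since the two samples are independent.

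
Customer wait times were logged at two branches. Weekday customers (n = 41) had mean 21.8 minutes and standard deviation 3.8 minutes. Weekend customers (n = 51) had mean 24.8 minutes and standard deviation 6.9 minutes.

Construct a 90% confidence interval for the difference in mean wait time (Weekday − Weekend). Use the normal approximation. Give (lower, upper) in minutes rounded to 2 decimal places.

(-4.87, -1.13)

Standard errors of each mean: 3.8/√41 = 0.5935 and 6.9/√51 = 0.9662.
SE(x̄₁ − x̄₂) = √(0.5935² + 0.9662²) = 1.1339 for independent samples with unequal variances.
With z* = 1.645, the margin is 1.645 × 1.1339 = 1.8653.
x̄₁ − x̄₂ = 21.8 − 24.8 = -3.0000; the interval is -3.0000 ± 1.8653 = (-4.87, -1.13).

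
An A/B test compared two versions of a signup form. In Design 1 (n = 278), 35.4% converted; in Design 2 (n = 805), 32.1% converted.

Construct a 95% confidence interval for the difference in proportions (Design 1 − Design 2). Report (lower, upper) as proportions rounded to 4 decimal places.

The two standard errors are √(0.3540×0.6460/278) = 0.02868 and √(0.3210×0.6790/805) = 0.01645.
Because the samples are independent, SE_diff = √(0.02868² + 0.01645²) = 0.03306.
Using z* = 1.960 for 95%, ME = 1.960 × 0.03306 = 0.06480.
p̂₁ − p̂₂ = 0.0330; interval 0.0330 ± 0.06480 gives (-0.0318, 0.0978).

(-0.0318, 0.0978)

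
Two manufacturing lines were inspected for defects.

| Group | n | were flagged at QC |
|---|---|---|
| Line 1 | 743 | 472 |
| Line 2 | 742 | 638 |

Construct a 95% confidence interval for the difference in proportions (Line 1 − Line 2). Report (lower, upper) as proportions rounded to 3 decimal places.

First, p̂₁ = 472/743 = 0.6353; p̂₂ = 638/742 = 0.8598.
The two standard errors are √(0.6353×0.3647/743) = 0.01766 and √(0.8598×0.1402/742) = 0.01275.
Because the samples are independent, SE_diff = √(0.01766² + 0.01275²) = 0.02178.
Using z* = 1.960 for 95%, ME = 1.960 × 0.02178 = 0.04269.
p̂₁ − p̂₂ = -0.2245; interval -0.2245 ± 0.04269 gives (-0.267, -0.182).

(-0.267, -0.182)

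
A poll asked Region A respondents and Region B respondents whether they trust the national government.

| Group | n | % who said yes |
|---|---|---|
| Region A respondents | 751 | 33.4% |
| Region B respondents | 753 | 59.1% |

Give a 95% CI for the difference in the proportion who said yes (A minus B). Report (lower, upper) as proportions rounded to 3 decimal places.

(-0.306, -0.208)

The two standard errors are √(0.3340×0.6660/751) = 0.01721 and √(0.5910×0.4090/753) = 0.01792.
Because the samples are independent, SE_diff = √(0.01721² + 0.01792²) = 0.02485.
Using z* = 1.960 for 95%, ME = 1.960 × 0.02485 = 0.04871.
p̂₁ − p̂₂ = -0.2570; interval -0.2570 ± 0.04871 gives (-0.306, -0.208).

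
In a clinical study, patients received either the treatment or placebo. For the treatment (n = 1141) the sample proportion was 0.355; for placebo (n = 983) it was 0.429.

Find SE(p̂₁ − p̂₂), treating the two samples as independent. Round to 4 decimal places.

0.0212

Each SE is √(p̂(1−p̂)/n): √(0.3550·0.6450/1141) = 0.01417 and √(0.4290·0.5710/983) = 0.01579.
SE(p̂₁ − p̂₂) = √(SE₁² + SE₂²) = √(0.0002007889 + 0.0002493241) = 0.02122, since the two samples are independent.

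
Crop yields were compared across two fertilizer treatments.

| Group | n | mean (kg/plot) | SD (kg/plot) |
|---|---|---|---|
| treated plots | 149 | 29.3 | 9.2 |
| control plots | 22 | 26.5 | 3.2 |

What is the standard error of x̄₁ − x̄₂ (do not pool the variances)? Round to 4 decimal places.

Standard errors of each mean: 9.2/√149 = 0.7537 and 3.2/√22 = 0.6822.
SE(x̄₁ − x̄₂) = √(0.7537² + 0.6822²) = 1.0166 for independent samples with unequal variances.

1.0166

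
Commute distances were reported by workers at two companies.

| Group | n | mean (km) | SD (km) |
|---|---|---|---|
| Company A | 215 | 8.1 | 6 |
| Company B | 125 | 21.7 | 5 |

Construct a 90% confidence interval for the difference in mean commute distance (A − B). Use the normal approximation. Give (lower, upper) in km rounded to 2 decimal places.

(-14.60, -12.60)

SE₁ = s₁/√n₁ = 6/√215 = 0.4092; SE₂ = 5/√125 = 0.4472.
Independent samples, unequal variances: SE_diff = √(SE₁² + SE₂²) = √(0.16744464 + 0.19998784) = 0.6062.
z* = 1.645, so margin of error = 1.645 × 0.6062 = 0.9972.
Difference in means = 8.1 − 21.7 = -13.6000.
-13.6000 ± 0.9972 → (-14.60, -12.60).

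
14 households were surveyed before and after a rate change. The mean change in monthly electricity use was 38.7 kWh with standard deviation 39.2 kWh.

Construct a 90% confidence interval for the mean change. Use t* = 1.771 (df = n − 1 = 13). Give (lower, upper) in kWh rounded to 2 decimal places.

(20.15, 57.25)

Paired design: SE = s_d/√n = 39.2/√14 = 10.4766.
t* = 1.771; margin of error = 1.771 × 10.4766 = 18.5541.
38.7 ± 18.5541 → (20.15, 57.25).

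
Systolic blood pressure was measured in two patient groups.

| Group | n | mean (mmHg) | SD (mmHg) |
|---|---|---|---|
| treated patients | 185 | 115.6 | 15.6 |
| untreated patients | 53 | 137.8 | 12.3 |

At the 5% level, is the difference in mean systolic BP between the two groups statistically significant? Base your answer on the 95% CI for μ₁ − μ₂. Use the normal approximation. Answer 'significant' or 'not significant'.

SE₁ = s₁/√n₁ = 15.6/√185 = 1.1469; SE₂ = 12.3/√53 = 1.6895.
Independent samples, unequal variances: SE_diff = √(SE₁² + SE₂²) = √(1.31537961 + 2.85441025) = 2.0420.
z* = 1.960, so margin of error = 1.960 × 2.0420 = 4.0023.
Difference in means = 115.6 − 137.8 = -22.2000.
-22.2000 ± 4.0023 → (-26.2023, -18.1977).
The interval (-26.2023, -18.1977) does not contain 0, so the difference is significant.

significant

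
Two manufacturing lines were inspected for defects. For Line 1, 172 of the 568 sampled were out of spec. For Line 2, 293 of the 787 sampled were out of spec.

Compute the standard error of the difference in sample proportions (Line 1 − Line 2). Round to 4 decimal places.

0.0259

First, p̂₁ = 172/568 = 0.3028; p̂₂ = 293/787 = 0.3723.
The two standard errors are √(0.3028×0.6972/568) = 0.01928 and √(0.3723×0.6277/787) = 0.01723.
Because the samples are independent, SE_diff = √(0.01928² + 0.01723²) = 0.02586.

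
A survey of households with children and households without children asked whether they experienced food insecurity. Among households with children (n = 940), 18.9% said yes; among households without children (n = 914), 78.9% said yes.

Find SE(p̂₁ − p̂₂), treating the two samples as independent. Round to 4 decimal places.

0.0186

SE₁ = √(p̂₁(1−p̂₁)/n₁) = √(0.1890·0.8110/940) = 0.01277; SE₂ = √(0.7890·0.2110/914) = 0.01350.
Independent samples: SE of the difference = √(SE₁² + SE₂²) = √(0.0001630729 + 0.00018225) = 0.01858.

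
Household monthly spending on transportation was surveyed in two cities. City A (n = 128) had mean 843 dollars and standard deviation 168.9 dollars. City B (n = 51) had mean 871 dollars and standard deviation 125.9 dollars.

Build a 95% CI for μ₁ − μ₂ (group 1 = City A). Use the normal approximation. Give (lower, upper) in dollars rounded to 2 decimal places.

(-73.28, 17.28)

Per-group SEs: s₁/√n₁ = 168.9/√128 = 14.9288, s₂/√n₂ = 125.9/√51 = 17.6295.
Unpooled SE of the difference: √(222.86906944 + 310.79927025) = 23.1013.
Margin of error = z* · SE = 1.960 × 23.1013 = 45.2785.
x̄₁ − x̄₂ = 843 − 871 = -28.0000.
CI: -28.0000 ± 45.2785 = (-73.28, 17.28).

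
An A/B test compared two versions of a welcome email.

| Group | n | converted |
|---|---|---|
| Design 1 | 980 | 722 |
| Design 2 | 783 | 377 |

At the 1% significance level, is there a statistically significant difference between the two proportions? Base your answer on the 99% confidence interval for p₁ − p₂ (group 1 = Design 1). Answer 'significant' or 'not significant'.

Sample proportions: 722/980 = 0.7367, 377/783 = 0.4815.
Each SE is √(p̂(1−p̂)/n): √(0.7367·0.2633/980) = 0.01407 and √(0.4815·0.5185/783) = 0.01786.
SE(p̂₁ − p̂₂) = √(SE₁² + SE₂²) = √(0.0001979649 + 0.0003189796) = 0.02274, since the two samples are independent.
At 99% confidence z* = 2.576; margin = 2.576 × 0.02274 = 0.05858.
The difference is 0.7367 − 0.4815 = 0.2552, so the interval is 0.2552 ± 0.05858 = (0.19662, 0.31378).
The interval (0.19662, 0.31378) does not contain 0, so the difference is significant.

significant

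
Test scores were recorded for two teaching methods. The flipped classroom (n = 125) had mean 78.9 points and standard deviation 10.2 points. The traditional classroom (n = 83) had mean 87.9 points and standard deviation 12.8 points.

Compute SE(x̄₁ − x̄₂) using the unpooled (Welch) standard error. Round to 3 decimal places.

1.675

Per-group SEs: s₁/√n₁ = 10.2/√125 = 0.9123, s₂/√n₂ = 12.8/√83 = 1.4050.
Unpooled SE of the difference: √(0.83229129 + 1.974025) = 1.6752.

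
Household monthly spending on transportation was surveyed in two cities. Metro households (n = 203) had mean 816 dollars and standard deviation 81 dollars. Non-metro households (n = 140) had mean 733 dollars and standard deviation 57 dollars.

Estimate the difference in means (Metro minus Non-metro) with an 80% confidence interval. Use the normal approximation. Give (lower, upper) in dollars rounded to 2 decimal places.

(73.45, 92.55)

SE₁ = s₁/√n₁ = 81/√203 = 5.6851; SE₂ = 57/√140 = 4.8174.
Independent samples, unequal variances: SE_diff = √(SE₁² + SE₂²) = √(32.32036201 + 23.20734276) = 7.4517.
z* = 1.282, so margin of error = 1.282 × 7.4517 = 9.5531.
Difference in means = 816 − 733 = 83.0000.
83.0000 ± 9.5531 → (73.45, 92.55).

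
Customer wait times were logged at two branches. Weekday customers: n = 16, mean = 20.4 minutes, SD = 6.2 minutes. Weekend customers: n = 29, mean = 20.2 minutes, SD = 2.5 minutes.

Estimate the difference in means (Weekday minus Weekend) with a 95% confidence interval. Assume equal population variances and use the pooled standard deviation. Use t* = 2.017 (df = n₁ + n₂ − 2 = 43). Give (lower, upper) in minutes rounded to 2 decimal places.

(-2.43, 2.83)

s_p = √[((n₁−1)s₁² + (n₂−1)s₂²)/(n₁+n₂−2)] = √[(15·6.2² + 28·2.5²)/43] = 4.1808.
SE = 4.1808·√(1/16 + 1/29) = 1.3020.
With t* = 2.017, margin = 2.017 × 1.3020 = 2.6261.
x̄₁ − x̄₂ = 20.4 − 20.2 = 0.2000; interval 0.2000 ± 2.6261 = (-2.43, 2.83).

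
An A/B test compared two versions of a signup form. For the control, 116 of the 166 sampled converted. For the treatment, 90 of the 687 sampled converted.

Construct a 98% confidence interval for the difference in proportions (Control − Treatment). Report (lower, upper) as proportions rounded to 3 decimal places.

First, p̂₁ = 116/166 = 0.6988; p̂₂ = 90/687 = 0.1310.
The two standard errors are √(0.6988×0.3012/166) = 0.03561 and √(0.1310×0.8690/687) = 0.01287.
Because the samples are independent, SE_diff = √(0.03561² + 0.01287²) = 0.03786.
Using z* = 2.326 for 98%, ME = 2.326 × 0.03786 = 0.08806.
p̂₁ − p̂₂ = 0.5678; interval 0.5678 ± 0.08806 gives (0.480, 0.656).

(0.480, 0.656)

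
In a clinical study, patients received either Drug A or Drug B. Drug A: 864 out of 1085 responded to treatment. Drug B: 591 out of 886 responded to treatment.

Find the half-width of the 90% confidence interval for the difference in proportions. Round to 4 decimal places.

Sample proportions: 864/1085 = 0.7963, 591/886 = 0.6670.
Each SE is √(p̂(1−p̂)/n): √(0.7963·0.2037/1085) = 0.01223 and √(0.6670·0.3330/886) = 0.01583.
SE(p̂₁ − p̂₂) = √(SE₁² + SE₂²) = √(0.0001495729 + 0.0002505889) = 0.02000, since the two samples are independent.
At 90% confidence z* = 1.645; margin = 1.645 × 0.02000 = 0.03290.

0.0329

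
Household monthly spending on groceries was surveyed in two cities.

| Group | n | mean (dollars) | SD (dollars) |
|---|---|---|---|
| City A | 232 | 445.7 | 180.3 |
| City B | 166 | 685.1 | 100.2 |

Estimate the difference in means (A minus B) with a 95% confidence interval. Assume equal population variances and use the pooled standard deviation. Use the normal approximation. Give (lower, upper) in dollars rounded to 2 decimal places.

(-269.71, -209.09)

Pooled variance s_p² = [231·180.3² + 165·100.2²] / (232+166−2) = 23146.4025, so s_p = 152.1394.
SE_diff = s_p·√(1/n₁ + 1/n₂) = 152.1394·√(1/232 + 1/166) = 15.4663.
z* = 1.960; margin = 1.960 × 15.4663 = 30.3139.
Difference = 445.7 − 685.1 = -239.4000.
-239.4000 ± 30.3139 → (-269.71, -209.09).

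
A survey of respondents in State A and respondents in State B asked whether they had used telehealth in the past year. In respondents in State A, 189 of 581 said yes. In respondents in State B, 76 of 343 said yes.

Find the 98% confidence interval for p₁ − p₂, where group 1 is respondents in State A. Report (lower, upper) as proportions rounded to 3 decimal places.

(0.035, 0.173)

p̂₁ = 189/581 = 0.3253 and p̂₂ = 76/343 = 0.2216.
SE₁ = √(p̂₁(1−p̂₁)/n₁) = √(0.3253·0.6747/581) = 0.01944; SE₂ = √(0.2216·0.7784/343) = 0.02243.
Independent samples: SE of the difference = √(SE₁² + SE₂²) = √(0.0003779136 + 0.0005031049) = 0.02968.
z* for 98% confidence is 2.326, so the margin of error is 2.326 × 0.02968 = 0.06904.
Point estimate p̂₁ − p̂₂ = 0.3253 − 0.2216 = 0.1037.
0.1037 ± 0.06904 → (0.035, 0.173).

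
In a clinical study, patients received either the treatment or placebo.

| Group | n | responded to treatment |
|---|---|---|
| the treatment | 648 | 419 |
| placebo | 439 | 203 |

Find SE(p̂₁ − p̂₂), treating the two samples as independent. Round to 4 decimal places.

First, p̂₁ = 419/648 = 0.6466; p̂₂ = 203/439 = 0.4624.
The two standard errors are √(0.6466×0.3534/648) = 0.01878 and √(0.4624×0.5376/439) = 0.02380.
Because the samples are independent, SE_diff = √(0.01878² + 0.02380²) = 0.03032.

0.0303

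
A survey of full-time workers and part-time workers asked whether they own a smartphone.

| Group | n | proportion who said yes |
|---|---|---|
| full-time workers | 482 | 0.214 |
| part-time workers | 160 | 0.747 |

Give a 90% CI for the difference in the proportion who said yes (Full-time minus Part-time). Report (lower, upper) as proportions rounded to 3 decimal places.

SE₁ = √(p̂₁(1−p̂₁)/n₁) = √(0.2140·0.7860/482) = 0.01868; SE₂ = √(0.7470·0.2530/160) = 0.03437.
Independent samples: SE of the difference = √(SE₁² + SE₂²) = √(0.0003489424 + 0.0011812969) = 0.03912.
z* for 90% confidence is 1.645, so the margin of error is 1.645 × 0.03912 = 0.06435.
Point estimate p̂₁ − p̂₂ = 0.2140 − 0.7470 = -0.5330.
-0.5330 ± 0.06435 → (-0.597, -0.469).

(-0.597, -0.469)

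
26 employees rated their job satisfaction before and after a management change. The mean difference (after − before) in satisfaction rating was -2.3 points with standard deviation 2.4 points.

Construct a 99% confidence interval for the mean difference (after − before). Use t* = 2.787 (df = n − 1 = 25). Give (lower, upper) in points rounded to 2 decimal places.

This is a matched-pairs design, so SE = s_d/√n = 2.4/√26 = 0.4707.
Margin = 2.787 × 0.4707 = 1.3118; the interval is -2.3 ± 1.3118 = (-3.61, -0.99).

(-3.61, -0.99)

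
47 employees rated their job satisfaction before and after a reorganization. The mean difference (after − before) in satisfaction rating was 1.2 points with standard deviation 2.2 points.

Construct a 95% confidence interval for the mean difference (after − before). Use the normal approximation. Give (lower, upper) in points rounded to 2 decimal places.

Paired design: SE = s_d/√n = 2.2/√47 = 0.3209.
z* = 1.960; margin of error = 1.960 × 0.3209 = 0.6290.
1.2 ± 0.6290 → (0.57, 1.83).

(0.57, 1.83)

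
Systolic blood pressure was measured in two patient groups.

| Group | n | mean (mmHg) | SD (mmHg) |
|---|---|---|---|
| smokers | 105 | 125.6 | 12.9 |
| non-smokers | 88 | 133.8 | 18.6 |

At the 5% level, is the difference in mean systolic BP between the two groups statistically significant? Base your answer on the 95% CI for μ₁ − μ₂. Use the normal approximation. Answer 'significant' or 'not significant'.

Standard errors of each mean: 12.9/√105 = 1.2589 and 18.6/√88 = 1.9828.
SE(x̄₁ − x̄₂) = √(1.2589² + 1.9828²) = 2.3487 for independent samples with unequal variances.
With z* = 1.960, the margin is 1.960 × 2.3487 = 4.6035.
x̄₁ − x̄₂ = 125.6 − 133.8 = -8.2000; the interval is -8.2000 ± 4.6035 = (-12.8035, -3.5965).
The interval (-12.8035, -3.5965) does not contain 0, so the difference is significant.

significant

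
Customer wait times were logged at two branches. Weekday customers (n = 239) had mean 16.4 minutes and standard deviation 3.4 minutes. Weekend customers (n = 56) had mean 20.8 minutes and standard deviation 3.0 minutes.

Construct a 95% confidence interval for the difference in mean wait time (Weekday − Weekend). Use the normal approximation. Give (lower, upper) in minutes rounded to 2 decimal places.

SE₁ = s₁/√n₁ = 3.4/√239 = 0.2199; SE₂ = 3.0/√56 = 0.4009.
Independent samples, unequal variances: SE_diff = √(SE₁² + SE₂²) = √(0.04835601 + 0.16072081) = 0.4572.
z* = 1.960, so margin of error = 1.960 × 0.4572 = 0.8961.
Difference in means = 16.4 − 20.8 = -4.4000.
-4.4000 ± 0.8961 → (-5.30, -3.50).

(-5.30, -3.50)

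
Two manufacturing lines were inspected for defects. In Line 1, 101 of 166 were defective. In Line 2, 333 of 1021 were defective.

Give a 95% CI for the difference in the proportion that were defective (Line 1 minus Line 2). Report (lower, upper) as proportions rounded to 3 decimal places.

(0.203, 0.362)

First, p̂₁ = 101/166 = 0.6084; p̂₂ = 333/1021 = 0.3262.
The two standard errors are √(0.6084×0.3916/166) = 0.03788 and √(0.3262×0.6738/1021) = 0.01467.
Because the samples are independent, SE_diff = √(0.03788² + 0.01467²) = 0.04062.
Using z* = 1.960 for 95%, ME = 1.960 × 0.04062 = 0.07962.
p̂₁ − p̂₂ = 0.2822; interval 0.2822 ± 0.07962 gives (0.203, 0.362).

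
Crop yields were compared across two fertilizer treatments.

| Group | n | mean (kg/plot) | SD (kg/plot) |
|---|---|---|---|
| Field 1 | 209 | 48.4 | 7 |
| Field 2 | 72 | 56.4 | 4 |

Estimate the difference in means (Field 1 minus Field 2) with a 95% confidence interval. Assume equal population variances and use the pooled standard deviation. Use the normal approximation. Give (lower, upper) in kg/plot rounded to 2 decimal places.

(-9.71, -6.29)

Pooled variance s_p² = [208·7² + 71·4²] / (209+72−2) = 40.6022, so s_p = 6.3720.
SE_diff = s_p·√(1/n₁ + 1/n₂) = 6.3720·√(1/209 + 1/72) = 0.8707.
z* = 1.960; margin = 1.960 × 0.8707 = 1.7066.
Difference = 48.4 − 56.4 = -8.0000.
-8.0000 ± 1.7066 → (-9.71, -6.29).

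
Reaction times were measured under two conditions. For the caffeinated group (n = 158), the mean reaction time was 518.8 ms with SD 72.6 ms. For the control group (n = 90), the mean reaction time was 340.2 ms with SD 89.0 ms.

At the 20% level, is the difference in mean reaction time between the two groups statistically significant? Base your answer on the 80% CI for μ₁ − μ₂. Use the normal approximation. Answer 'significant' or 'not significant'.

significant

Per-group SEs: s₁/√n₁ = 72.6/√158 = 5.7757, s₂/√n₂ = 89.0/√90 = 9.3814.
Unpooled SE of the difference: √(33.35871049 + 88.01066596) = 11.0168.
Margin of error = z* · SE = 1.282 × 11.0168 = 14.1235.
x̄₁ − x̄₂ = 518.8 − 340.2 = 178.6000.
CI: 178.6000 ± 14.1235 = (164.4765, 192.7235).
The interval (164.4765, 192.7235) does not contain 0, so the difference is significant.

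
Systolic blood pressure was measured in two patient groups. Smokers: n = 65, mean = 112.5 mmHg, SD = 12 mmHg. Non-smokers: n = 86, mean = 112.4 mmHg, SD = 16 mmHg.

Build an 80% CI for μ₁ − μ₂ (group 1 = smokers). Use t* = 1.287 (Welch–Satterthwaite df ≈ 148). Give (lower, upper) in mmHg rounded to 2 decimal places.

Standard errors of each mean: 12/√65 = 1.4884 and 16/√86 = 1.7253.
SE(x̄₁ − x̄₂) = √(1.4884² + 1.7253²) = 2.2786 for independent samples with unequal variances.
With t* = 1.287, the margin is 1.287 × 2.2786 = 2.9326.
x̄₁ − x̄₂ = 112.5 − 112.4 = 0.1000; the interval is 0.1000 ± 2.9326 = (-2.83, 3.03).

(-2.83, 3.03)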